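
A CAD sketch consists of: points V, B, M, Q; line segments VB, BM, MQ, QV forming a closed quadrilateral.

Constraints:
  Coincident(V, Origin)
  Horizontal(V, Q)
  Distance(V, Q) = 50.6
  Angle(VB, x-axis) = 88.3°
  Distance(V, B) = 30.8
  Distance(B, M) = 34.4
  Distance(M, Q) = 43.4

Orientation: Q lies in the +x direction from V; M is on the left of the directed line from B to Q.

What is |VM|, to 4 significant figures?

52.60

Checks: |BM| = 34.40 ✓; |MQ| = 43.40 ✓.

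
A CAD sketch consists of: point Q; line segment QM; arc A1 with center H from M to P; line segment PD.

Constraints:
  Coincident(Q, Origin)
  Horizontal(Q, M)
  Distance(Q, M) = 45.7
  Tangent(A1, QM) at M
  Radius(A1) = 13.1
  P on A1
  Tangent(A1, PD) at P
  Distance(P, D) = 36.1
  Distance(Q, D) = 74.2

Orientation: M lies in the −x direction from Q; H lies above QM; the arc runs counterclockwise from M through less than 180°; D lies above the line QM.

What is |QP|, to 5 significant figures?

40.172

Q is at the origin; QM is horizontal with |QM| = 45.7 and M on the −x side, so M = (-45.700, 0.0000). Tangency of A1 to QM means the radius HM is perpendicular to QM, so H = M + (0, 13.1) = (-45.700, 13.100). Since HP ⟂ PD (tangency), |HD| = √(13.1² + 36.1²) = 38.403 regardless of where P sits on A1. So D lies on both circle(Q, 74.2) and circle(H, 38.403); the above-QM intersection is D = (-54.348, 50.517). P is the foot of the tangent from D: P = (-34.708, 20.227).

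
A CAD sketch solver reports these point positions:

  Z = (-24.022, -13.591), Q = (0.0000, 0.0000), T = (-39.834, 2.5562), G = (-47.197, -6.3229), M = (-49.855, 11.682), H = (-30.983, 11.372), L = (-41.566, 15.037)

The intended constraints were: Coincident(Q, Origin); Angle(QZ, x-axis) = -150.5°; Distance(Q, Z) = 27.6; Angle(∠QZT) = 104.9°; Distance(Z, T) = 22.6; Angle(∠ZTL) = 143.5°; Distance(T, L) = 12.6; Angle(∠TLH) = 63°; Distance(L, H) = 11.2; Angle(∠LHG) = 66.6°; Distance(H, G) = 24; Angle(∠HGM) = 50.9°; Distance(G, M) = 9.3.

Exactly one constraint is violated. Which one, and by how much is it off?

Distance(G, M) = 9.3 — off by 8.90.

Q = (0.00, 0.00) ✓; QZ at -150.5° ✓; |QZ| = 27.60 ✓; ∠QZT = 104.9° ✓; |ZT| = 22.60 ✓; ∠ZTL = 143.5° ✓; |TL| = 12.60 ✓; ∠TLH = 63.00° ✓; |LH| = 11.20 ✓; ∠LHG = 66.60° ✓; |HG| = 24.00 ✓; ∠HGM = 50.90° ✓; |GM| = 18.20 ✗.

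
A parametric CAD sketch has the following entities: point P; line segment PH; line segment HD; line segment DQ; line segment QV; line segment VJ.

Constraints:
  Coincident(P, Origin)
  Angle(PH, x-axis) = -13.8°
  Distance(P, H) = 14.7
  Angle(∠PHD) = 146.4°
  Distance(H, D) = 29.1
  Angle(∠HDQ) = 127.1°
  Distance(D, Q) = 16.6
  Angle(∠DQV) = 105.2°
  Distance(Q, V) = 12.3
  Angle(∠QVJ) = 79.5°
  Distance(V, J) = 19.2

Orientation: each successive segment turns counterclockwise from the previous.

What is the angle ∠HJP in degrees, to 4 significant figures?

23.77°

P is at the origin; PH runs at -13.8° with length 14.7, so H = (14.28, -3.506). ∠PHD = 146.4° gives HD at 19.80° from the x-axis; with |HD| = 29.1, D = (41.66, 6.351). ∠HDQ = 127.1° gives DQ at 72.70° from the x-axis; with |DQ| = 16.6, Q = (46.59, 22.20). ∠DQV = 105.2° gives QV at 147.5° from the x-axis; with |QV| = 12.3, V = (36.22, 28.81). ∠QVJ = 79.5° gives VJ at -112.0° from the x-axis; with |VJ| = 19.2, J = (29.03, 11.01). Then cos ∠HJP = JH·JP / (|JH||JP|), giving 23.77°.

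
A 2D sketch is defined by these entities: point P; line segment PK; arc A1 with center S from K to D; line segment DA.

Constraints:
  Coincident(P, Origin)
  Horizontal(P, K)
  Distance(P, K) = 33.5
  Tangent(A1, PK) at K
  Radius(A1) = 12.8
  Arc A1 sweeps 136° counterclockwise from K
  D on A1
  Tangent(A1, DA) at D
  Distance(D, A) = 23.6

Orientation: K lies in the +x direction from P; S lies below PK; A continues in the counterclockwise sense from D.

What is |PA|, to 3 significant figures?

56.6

P is at the origin; PK is horizontal with |PK| = 33.5 and K on the +x side, so K = (33.5, 0.00). Since A1 is tangent to PK there, SK ⟂ PK, so S = K + (0, -12.8) = (33.5, -12.8). On A1, K sits at bearing 90° from S; a 136° counterclockwise sweep puts D at bearing 226°, so D = S + 12.8·(cos 226°, sin 226°) = (24.6, -22.0). The tangent condition forces SD to be normal to DA, so DA runs along (−sin 226°, cos 226°); with |DA| = 23.6, A = (41.6, -38.4). Then |PA| = |A − P| = 56.6.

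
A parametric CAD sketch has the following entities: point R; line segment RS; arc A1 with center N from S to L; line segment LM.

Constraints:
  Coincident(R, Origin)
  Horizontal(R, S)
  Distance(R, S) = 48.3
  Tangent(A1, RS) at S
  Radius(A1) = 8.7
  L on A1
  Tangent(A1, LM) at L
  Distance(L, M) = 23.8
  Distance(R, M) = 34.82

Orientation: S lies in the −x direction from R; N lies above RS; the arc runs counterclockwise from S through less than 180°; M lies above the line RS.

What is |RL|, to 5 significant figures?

41.561

Checks: |NL| = 8.700 ✓; ∠(NL, LM) = 90.00° ✓; |LM| = 23.80 ✓; |RM| = 34.82 ✓.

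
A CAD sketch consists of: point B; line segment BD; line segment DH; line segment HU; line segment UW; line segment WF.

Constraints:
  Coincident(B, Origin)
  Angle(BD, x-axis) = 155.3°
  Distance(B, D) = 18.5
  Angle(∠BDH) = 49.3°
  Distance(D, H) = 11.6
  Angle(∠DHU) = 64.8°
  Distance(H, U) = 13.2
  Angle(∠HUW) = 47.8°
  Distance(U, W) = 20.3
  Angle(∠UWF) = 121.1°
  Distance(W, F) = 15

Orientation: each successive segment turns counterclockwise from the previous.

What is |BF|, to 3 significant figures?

33.3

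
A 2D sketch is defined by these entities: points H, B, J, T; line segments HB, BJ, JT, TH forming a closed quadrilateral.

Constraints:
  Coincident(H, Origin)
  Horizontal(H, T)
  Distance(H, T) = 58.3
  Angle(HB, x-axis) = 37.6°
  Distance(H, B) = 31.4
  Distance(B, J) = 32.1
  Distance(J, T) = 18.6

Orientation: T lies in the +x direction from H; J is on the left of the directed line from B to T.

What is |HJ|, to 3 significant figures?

59.9

Checks: |BJ| = 32.10 ✓; |JT| = 18.60 ✓.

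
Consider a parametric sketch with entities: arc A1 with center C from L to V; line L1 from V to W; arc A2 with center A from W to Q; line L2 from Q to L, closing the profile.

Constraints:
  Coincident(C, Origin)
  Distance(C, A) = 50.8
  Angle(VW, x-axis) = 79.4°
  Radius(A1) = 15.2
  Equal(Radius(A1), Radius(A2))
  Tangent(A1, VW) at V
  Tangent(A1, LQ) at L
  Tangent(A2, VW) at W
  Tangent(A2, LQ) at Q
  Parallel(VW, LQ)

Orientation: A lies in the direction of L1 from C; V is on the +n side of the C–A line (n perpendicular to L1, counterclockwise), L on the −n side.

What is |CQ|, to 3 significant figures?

53.0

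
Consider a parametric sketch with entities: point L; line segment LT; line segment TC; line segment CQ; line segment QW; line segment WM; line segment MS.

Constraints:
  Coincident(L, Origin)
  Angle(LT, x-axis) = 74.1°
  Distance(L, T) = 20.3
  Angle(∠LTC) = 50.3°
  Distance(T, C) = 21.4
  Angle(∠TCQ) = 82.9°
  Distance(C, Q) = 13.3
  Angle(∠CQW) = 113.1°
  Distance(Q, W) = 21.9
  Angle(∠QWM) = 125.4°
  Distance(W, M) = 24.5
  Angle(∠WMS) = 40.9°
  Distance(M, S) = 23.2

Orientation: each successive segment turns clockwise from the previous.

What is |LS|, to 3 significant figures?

16.2

L is at the origin; LT runs at 74.1° with length 20.3, so T = (5.56, 19.5). ∠LTC = 50.3° gives TC at -55.6° from the x-axis; with |TC| = 21.4, C = (17.7, 1.87). ∠TCQ = 82.9° gives CQ at -153° from the x-axis; with |CQ| = 13.3, Q = (5.83, -4.23). ∠CQW = 113.1° gives QW at 140° from the x-axis; with |QW| = 21.9, W = (-11.0, 9.73). ∠QWM = 125.4° gives WM at 85.8° from the x-axis; with |WM| = 24.5, M = (-9.25, 34.2). ∠WMS = 40.9° gives MS at -53.3° from the x-axis; with |MS| = 23.2, S = (4.62, 15.6). Then |LS| = |S − L| = 16.2.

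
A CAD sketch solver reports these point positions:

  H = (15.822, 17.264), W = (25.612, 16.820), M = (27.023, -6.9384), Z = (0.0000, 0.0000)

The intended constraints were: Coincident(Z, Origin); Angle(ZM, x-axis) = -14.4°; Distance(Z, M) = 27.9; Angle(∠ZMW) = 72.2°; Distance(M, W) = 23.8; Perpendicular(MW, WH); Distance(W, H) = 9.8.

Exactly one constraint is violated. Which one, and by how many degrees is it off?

Perpendicular(MW, WH) — off by 6.00°.

Z = (0.00, 0.00) ✓; ZM at -14.40° ✓; |ZM| = 27.90 ✓; ∠ZMW = 72.20° ✓; |MW| = 23.80 ✓; ∠(MW, WH) = 84.00° ✗; |WH| = 9.800 ✓.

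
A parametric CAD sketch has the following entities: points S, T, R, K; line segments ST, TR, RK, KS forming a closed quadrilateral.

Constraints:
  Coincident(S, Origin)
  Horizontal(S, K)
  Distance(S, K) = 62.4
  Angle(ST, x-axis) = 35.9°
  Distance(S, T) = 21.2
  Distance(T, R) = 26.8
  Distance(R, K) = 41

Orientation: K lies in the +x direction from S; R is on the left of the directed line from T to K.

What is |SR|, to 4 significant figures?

47.85

Checks: |TR| = 26.80 ✓; |RK| = 41.00 ✓.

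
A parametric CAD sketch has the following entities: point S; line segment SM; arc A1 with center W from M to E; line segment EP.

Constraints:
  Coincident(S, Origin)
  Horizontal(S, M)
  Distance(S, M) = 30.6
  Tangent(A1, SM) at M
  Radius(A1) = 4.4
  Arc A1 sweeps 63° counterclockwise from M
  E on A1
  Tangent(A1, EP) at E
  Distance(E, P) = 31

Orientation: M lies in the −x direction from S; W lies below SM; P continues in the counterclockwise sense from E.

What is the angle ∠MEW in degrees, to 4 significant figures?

58.50°

S is at the origin; SM is horizontal with |SM| = 30.6 and M on the −x side, so M = (-30.60, 0.000). The tangent condition forces WM to be normal to SM, so W = M + (0, -4.4) = (-30.60, -4.400). On A1, M sits at bearing 90° from W; a 63° counterclockwise sweep puts E at bearing 153°, so E = W + 4.4·(cos 153°, sin 153°) = (-34.52, -2.402). Then cos ∠MEW = EM·EW / (|EM||EW|), giving 58.50°.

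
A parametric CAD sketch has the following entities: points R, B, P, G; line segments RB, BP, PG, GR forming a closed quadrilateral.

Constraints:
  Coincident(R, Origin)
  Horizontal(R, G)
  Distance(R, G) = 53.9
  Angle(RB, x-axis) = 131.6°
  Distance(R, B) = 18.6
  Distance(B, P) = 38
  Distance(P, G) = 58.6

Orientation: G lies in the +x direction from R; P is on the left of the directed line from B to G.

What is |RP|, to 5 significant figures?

44.099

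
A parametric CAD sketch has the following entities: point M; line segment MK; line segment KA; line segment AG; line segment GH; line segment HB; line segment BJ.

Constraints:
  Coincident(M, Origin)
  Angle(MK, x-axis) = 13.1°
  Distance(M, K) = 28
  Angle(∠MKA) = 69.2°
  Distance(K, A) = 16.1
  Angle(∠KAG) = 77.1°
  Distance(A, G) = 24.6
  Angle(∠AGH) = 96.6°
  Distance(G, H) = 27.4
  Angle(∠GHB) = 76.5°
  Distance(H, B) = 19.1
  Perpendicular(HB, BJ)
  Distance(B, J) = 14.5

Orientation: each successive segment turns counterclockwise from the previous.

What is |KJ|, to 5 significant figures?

8.6472

M is at the origin; MK runs at 13.1° with length 28.0, so K = (27.271, 6.3462). ∠MKA = 69.2° gives KA at 123.90° from the x-axis; with |KA| = 16.1, A = (18.292, 19.709). ∠KAG = 77.1° gives AG at -133.20° from the x-axis; with |AG| = 24.6, G = (1.4518, 1.7768). ∠AGH = 96.6° gives GH at -49.800° from the x-axis; with |GH| = 27.4, H = (19.137, -19.151). ∠GHB = 76.5° gives HB at 53.700° from the x-axis; with |HB| = 19.1, B = (30.445, -3.7580). HB is perpendicular to BJ, so BJ runs at 143.70°; with |BJ| = 14.5, J = (18.759, 4.8262). Then |KJ| = |J − K| = 8.6472.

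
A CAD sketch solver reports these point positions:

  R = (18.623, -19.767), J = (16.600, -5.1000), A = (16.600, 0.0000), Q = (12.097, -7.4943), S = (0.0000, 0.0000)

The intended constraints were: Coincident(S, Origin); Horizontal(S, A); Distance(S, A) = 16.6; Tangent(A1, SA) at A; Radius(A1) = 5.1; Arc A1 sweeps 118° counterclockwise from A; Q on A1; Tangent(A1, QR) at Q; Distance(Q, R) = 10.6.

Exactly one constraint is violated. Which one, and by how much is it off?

Distance(Q, R) = 10.6 — off by 3.30.

S = (0.00, 0.00) ✓; S.y = 0.00, A.y = 0.00 ✓; |SA| = 16.60 ✓; ∠(JA, AS) = 90.00° ✓; |JA| = 5.100 ✓; bearing(J→Q) − bearing(J→A) = 118.0° ✓; |JQ| = 5.100 ✓; ∠(JQ, QR) = 90.00° ✓; |QR| = 13.90 ✗.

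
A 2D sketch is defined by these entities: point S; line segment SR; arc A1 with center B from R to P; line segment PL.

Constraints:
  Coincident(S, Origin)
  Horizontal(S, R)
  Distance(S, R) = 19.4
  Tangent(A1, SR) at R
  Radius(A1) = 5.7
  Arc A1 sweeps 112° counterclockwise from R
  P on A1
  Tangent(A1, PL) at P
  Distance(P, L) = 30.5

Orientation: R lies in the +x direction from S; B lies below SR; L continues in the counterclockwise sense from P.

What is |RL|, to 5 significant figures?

36.633

On A1, R sits at bearing 90° from B; a 112° counterclockwise sweep puts P at bearing 202°, so P = B + 5.7·(cos 202°, sin 202°) = (14.115, -7.8353). A1 meets PL tangentially, so BP is at right angles to PL, so PL runs along (−sin 202°, cos 202°); with |PL| = 30.5, L = (25.541, -36.114). Then |RL| = |L − R| = 36.633.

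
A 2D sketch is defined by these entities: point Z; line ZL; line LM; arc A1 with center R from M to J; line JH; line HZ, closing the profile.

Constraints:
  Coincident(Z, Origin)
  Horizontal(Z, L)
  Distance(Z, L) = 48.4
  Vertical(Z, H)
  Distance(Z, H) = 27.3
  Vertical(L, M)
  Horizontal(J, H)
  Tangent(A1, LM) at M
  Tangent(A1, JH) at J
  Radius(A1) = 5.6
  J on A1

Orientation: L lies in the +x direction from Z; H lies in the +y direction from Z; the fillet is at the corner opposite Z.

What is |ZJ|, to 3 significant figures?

50.8

Z is at the origin; ZL is horizontal with |ZL| = 48.4 and L on the +x side, so L = (48.4, 0.00). ZH is vertical with |ZH| = 27.3 and H on the +y side, so H = (0.00, 27.3). The virtual corner opposite Z is at (48.4, 27.3). A1 meets LM tangentially, so RM is at right angles to LM and the tangent condition forces RJ to be normal to JH, with radius 5.6, so the center R sits 5.6 in from both sides at R = (42.8, 21.7). That places the tangent points at M = (48.4, 21.7) on LM and J = (42.8, 27.3) on JH. Then |ZJ| = |J − Z| = 50.8.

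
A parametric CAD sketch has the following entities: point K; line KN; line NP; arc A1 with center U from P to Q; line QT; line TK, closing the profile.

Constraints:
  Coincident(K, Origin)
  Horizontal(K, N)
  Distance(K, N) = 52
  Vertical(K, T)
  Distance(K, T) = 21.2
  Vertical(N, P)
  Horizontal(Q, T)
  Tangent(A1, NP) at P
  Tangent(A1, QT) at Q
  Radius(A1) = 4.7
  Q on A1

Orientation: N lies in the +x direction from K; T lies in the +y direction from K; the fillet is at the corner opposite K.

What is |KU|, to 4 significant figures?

50.10

K is at the origin; KN is horizontal with |KN| = 52.0 and N on the +x side, so N = (52.00, 0.000). K and T share the same x with |KT| = 21.2 and T on the +y side, so T = (0.000, 21.20). The virtual corner opposite K is at (52.00, 21.20). A1 meets NP tangentially, so UP is at right angles to NP and tangency of A1 to QT means the radius UQ is perpendicular to QT, with radius 4.7, so the center U sits 4.7 in from both sides at U = (47.30, 16.50). Then |KU| = |U − K| = 50.10.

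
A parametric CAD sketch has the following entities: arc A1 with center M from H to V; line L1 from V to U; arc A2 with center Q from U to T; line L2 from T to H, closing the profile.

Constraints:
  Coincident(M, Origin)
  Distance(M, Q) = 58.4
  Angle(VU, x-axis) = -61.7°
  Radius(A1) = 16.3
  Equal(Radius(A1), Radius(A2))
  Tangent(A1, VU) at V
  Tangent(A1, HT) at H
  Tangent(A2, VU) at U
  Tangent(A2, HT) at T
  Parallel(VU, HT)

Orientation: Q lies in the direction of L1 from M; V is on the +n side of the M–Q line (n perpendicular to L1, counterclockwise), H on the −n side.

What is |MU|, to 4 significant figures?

60.63

Tangency of A1 to both parallel lines with radius 16.3 puts V and H at M ± 16.3·n: V = (14.35, 7.728), H = (-14.35, -7.728). Equal radii place U and T the same way about Q: U = Q + 16.3·n = (42.04, -43.69), T = Q − 16.3·n = (13.33, -59.15). Then |MU| = |U − M| = 60.63.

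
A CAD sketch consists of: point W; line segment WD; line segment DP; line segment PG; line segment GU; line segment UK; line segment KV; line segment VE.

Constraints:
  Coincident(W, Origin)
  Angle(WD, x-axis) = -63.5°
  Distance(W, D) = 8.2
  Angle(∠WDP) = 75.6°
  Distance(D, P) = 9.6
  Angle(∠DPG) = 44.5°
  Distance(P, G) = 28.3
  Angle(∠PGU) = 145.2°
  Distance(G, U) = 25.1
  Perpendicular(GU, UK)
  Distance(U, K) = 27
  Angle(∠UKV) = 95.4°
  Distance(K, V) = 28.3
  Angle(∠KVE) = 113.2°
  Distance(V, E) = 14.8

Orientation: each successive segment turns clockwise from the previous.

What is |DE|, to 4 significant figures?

3.780

W is at the origin; WD runs at -63.5° with length 8.2, so D = (3.659, -7.338). ∠WDP = 75.6° gives DP at -167.9° from the x-axis; with |DP| = 9.6, P = (-5.728, -9.351). ∠DPG = 44.5° gives PG at 56.60° from the x-axis; with |PG| = 28.3, G = (9.851, 14.28). ∠PGU = 145.2° gives GU at 21.80° from the x-axis; with |GU| = 25.1, U = (33.16, 23.60). GU ⟂ UK, so UK runs at -68.20°; with |UK| = 27.0, K = (43.18, -1.472). ∠UKV = 95.4° gives KV at -152.8° from the x-axis; with |KV| = 28.3, V = (18.01, -14.41). ∠KVE = 113.2° gives VE at 140.4° from the x-axis; with |VE| = 14.8, E = (6.609, -4.974). Then |DE| = |E − D| = 3.780.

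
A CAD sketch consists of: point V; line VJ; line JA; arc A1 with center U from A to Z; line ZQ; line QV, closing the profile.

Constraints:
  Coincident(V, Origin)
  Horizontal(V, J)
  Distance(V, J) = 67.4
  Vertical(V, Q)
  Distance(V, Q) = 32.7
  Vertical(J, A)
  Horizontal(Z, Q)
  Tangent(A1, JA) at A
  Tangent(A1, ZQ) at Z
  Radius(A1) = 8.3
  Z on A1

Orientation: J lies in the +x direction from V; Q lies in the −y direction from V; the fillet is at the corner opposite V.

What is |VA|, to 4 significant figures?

71.68

The virtual corner opposite V is at (67.40, -32.70). The tangent condition forces UA to be normal to JA and since A1 is tangent to ZQ there, UZ ⟂ ZQ, with radius 8.3, so the center U sits 8.3 in from both sides at U = (59.10, -24.40). That places the tangent points at A = (67.40, -24.40) on JA and Z = (59.10, -32.70) on ZQ. Then |VA| = |A − V| = 71.68.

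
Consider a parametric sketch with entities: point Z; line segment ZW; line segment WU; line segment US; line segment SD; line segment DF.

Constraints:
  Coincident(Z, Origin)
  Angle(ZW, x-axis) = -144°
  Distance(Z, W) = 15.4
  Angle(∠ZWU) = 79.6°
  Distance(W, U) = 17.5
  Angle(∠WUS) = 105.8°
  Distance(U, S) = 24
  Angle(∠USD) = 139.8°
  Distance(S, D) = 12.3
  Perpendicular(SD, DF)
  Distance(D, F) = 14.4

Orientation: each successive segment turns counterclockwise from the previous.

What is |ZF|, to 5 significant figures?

13.549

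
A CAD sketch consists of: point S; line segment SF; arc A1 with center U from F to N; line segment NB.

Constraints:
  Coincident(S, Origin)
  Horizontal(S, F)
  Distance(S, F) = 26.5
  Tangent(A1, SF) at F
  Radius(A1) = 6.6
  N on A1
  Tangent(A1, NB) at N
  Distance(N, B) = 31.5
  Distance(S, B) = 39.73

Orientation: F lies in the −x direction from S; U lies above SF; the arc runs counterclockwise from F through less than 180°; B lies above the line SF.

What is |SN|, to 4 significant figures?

20.75

Checks: |UN| = 6.600 ✓; ∠(UN, NB) = 90.00° ✓; |NB| = 31.50 ✓; |SB| = 39.73 ✓.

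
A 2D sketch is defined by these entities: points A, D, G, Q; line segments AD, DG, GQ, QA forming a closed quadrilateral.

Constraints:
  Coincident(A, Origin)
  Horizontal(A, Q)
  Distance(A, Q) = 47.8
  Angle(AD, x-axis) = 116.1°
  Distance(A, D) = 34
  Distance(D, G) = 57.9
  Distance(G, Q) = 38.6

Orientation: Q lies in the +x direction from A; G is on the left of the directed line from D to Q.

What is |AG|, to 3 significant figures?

57.1

A is at the origin; AQ is horizontal with |AQ| = 47.8 and Q in +x, so Q = (47.8, 0). AD runs at 116.1° with |AD| = 34.0, so D = (-15.0, 30.5). G is determined by |DG| = 57.9 and |GQ| = 38.6 together: it lies at the intersection of circle(D, 57.9) and circle(Q, 38.6). With |DQ| = 69.8, the foot of the radical line on DQ is 48.2 from D and the perpendicular offset is √(57.9² − 48.2²) = 32.0. Taking the left-of-DQ solution: G = (42.4, 38.2).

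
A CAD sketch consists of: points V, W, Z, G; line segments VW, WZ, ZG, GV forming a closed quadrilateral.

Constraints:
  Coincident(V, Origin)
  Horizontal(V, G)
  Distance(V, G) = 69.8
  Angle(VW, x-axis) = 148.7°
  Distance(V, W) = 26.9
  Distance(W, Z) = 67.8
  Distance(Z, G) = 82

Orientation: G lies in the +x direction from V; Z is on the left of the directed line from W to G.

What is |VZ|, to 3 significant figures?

69.0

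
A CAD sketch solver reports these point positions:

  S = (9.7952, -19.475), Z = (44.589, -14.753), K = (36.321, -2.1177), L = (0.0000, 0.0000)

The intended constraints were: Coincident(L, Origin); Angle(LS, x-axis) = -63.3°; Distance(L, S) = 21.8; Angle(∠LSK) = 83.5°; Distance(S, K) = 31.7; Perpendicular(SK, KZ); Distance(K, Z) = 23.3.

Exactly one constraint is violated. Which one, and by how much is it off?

Distance(K, Z) = 23.3 — off by 8.20.

L = (0.00, 0.00) ✓; LS at -63.30° ✓; |LS| = 21.80 ✓; ∠LSK = 83.50° ✓; |SK| = 31.70 ✓; ∠(SK, KZ) = 90.00° ✓; |KZ| = 15.10 ✗.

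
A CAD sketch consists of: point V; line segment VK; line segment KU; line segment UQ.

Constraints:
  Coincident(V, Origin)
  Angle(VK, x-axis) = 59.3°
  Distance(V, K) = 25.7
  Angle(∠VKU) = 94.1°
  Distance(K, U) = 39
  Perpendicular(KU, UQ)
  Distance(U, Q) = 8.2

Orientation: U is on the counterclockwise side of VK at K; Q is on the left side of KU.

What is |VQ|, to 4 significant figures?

44.40

∠VKU = 94.1°, so KU runs at 59.3° + (180° − 94.1°) = 145.2° from the x-axis; with |KU| = 39.0, U = K + 39.0·(cos 145.2°, sin 145.2°) = (-18.90, 44.36). KU ⟂ UQ; with |UQ| = 8.2 on the left of KU, Q = U + 8.2·(-0.5707, -0.8211) = (-23.58, 37.62). Then |VQ| = |Q − V| = 44.40.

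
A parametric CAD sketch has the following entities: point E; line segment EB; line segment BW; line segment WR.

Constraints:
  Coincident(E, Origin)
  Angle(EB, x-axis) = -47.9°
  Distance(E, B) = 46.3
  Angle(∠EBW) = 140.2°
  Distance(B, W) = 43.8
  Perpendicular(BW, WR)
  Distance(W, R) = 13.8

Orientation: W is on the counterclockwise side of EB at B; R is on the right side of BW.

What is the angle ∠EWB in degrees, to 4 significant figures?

20.48°

E is at the origin; EB runs at -47.9° with length 46.3, so B = 46.3·(cos -47.9°, sin -47.9°) = (31.04, -34.35). ∠EBW = 140.2°, so BW runs at -47.9° + (180° − 140.2°) = -8.100° from the x-axis; with |BW| = 43.8, W = B + 43.8·(cos -8.100°, sin -8.100°) = (74.40, -40.52). Then cos ∠EWB = WE·WB / (|WE||WB|), giving 20.48°.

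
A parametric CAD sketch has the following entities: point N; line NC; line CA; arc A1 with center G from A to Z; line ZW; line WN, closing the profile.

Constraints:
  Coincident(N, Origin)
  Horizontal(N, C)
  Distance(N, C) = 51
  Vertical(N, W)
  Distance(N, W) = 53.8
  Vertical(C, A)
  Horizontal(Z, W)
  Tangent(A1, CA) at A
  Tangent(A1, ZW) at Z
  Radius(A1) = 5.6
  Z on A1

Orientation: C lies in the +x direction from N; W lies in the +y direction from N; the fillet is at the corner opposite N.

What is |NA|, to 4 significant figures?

70.17

N is at the origin; NC is horizontal with |NC| = 51.0 and C on the +x side, so C = (51.00, 0.000). NW is vertical with |NW| = 53.8 and W on the +y side, so W = (0.000, 53.80). The virtual corner opposite N is at (51.00, 53.80). The tangent condition forces GA to be normal to CA and since A1 is tangent to ZW there, GZ ⟂ ZW, with radius 5.6, so the center G sits 5.6 in from both sides at G = (45.40, 48.20). That places the tangent points at A = (51.00, 48.20) on CA and Z = (45.40, 53.80) on ZW. Then |NA| = |A − N| = 70.17.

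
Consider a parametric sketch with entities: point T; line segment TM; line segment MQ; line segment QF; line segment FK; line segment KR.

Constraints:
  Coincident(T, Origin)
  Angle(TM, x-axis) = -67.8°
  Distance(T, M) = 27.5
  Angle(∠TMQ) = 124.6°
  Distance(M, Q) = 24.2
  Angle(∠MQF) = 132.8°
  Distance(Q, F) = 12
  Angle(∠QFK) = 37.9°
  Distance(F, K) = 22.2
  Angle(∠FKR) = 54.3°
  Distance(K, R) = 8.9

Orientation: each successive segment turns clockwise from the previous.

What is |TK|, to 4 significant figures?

31.35

T is at the origin; TM runs at -67.8° with length 27.5, so M = (10.39, -25.46). ∠TMQ = 124.6° gives MQ at -123.2° from the x-axis; with |MQ| = 24.2, Q = (-2.860, -45.71). ∠MQF = 132.8° gives QF at -170.4° from the x-axis; with |QF| = 12.0, F = (-14.69, -47.71). ∠QFK = 37.9° gives FK at 47.50° from the x-axis; with |FK| = 22.2, K = (0.3057, -31.34). Then |TK| = |K − T| = 31.35.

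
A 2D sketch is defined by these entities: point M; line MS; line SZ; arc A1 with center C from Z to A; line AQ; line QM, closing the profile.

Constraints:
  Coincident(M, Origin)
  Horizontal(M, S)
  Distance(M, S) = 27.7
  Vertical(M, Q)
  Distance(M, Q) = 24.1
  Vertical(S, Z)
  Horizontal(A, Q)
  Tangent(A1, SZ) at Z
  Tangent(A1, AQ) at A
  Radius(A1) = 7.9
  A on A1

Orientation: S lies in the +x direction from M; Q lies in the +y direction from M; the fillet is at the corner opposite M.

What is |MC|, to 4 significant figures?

25.58

M is at the origin; MS is horizontal with |MS| = 27.7 and S on the +x side, so S = (27.70, 0.000). M and Q share the same x with |MQ| = 24.1 and Q on the +y side, so Q = (0.000, 24.10). The virtual corner opposite M is at (27.70, 24.10). A1 meets SZ tangentially, so CZ is at right angles to SZ and the tangent condition forces CA to be normal to AQ, with radius 7.9, so the center C sits 7.9 in from both sides at C = (19.80, 16.20). Then |MC| = |C − M| = 25.58.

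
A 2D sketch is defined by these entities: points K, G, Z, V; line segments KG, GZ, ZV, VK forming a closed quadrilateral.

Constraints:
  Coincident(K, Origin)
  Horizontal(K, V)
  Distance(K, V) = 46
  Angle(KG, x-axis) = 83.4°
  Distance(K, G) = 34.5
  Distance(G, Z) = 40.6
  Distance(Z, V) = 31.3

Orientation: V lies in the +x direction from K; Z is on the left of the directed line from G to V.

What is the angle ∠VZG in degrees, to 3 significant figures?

97.1°

Checks: |GZ| = 40.60 ✓; |ZV| = 31.30 ✓.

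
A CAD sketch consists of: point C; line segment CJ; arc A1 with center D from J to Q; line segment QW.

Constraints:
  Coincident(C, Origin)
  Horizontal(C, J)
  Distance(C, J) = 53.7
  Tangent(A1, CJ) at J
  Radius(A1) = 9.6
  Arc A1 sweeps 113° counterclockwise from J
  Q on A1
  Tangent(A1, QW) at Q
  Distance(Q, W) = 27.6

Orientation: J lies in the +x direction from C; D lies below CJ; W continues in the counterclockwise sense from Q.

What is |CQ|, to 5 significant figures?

46.808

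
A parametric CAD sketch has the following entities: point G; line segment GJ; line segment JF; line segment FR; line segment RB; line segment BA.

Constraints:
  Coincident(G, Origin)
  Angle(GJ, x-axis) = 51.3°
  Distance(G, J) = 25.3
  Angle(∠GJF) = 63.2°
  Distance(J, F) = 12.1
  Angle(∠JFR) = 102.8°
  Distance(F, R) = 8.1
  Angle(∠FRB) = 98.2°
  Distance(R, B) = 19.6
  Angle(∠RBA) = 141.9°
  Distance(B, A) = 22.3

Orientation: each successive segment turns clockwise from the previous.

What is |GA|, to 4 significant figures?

39.75

G is at the origin; GJ runs at 51.3° with length 25.3, so J = (15.82, 19.74). ∠GJF = 63.2° gives JF at -65.50° from the x-axis; with |JF| = 12.1, F = (20.84, 8.734). ∠JFR = 102.8° gives FR at -142.7° from the x-axis; with |FR| = 8.1, R = (14.39, 3.826). ∠FRB = 98.2° gives RB at 135.5° from the x-axis; with |RB| = 19.6, B = (0.4134, 17.56). ∠RBA = 141.9° gives BA at 97.40° from the x-axis; with |BA| = 22.3, A = (-2.459, 39.68). Then |GA| = |A − G| = 39.75.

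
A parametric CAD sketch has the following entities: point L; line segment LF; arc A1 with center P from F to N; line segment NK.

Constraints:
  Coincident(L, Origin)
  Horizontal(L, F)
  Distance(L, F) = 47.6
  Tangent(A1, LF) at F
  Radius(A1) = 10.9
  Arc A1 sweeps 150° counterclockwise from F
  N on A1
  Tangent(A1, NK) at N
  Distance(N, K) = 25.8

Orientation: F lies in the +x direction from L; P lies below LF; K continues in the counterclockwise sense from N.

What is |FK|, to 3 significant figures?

37.3

L is at the origin; LF is horizontal with |LF| = 47.6 and F on the +x side, so F = (47.6, 0.00). A1 meets LF tangentially, so PF is at right angles to LF, so P = F + (0, -10.9) = (47.6, -10.9). On A1, F sits at bearing 90° from P; a 150° counterclockwise sweep puts N at bearing 240°, so N = P + 10.9·(cos 240°, sin 240°) = (42.1, -20.3). Since A1 is tangent to NK there, PN ⟂ NK, so NK runs along (−sin 240°, cos 240°); with |NK| = 25.8, K = (64.5, -33.2). Then |FK| = |K − F| = 37.3.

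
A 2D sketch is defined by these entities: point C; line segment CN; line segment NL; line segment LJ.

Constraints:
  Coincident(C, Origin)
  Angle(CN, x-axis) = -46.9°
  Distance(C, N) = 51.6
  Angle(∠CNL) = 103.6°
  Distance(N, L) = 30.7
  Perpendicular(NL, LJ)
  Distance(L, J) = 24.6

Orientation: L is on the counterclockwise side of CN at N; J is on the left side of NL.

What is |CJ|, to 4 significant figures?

49.88

C is at the origin; CN runs at -46.9° with length 51.6, so N = 51.6·(cos -46.9°, sin -46.9°) = (35.26, -37.68). ∠CNL = 103.6°, so NL runs at -46.9° + (180° − 103.6°) = 29.50° from the x-axis; with |NL| = 30.7, L = N + 30.7·(cos 29.50°, sin 29.50°) = (61.98, -22.56). NL ⟂ LJ; with |LJ| = 24.6 on the left of NL, J = L + 24.6·(-0.4924, 0.8704) = (49.86, -1.148). Then |CJ| = |J − C| = 49.88.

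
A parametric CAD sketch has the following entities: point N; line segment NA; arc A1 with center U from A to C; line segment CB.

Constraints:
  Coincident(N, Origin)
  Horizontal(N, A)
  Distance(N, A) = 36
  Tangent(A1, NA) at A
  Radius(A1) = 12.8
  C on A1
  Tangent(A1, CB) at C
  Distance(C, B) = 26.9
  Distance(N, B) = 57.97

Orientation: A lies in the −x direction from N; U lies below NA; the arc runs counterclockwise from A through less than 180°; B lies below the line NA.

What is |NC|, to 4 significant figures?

51.01

N is at the origin; N and A share the same y with |NA| = 36.0 and A on the −x side, so A = (-36.00, 0.000). A1 meets NA tangentially, so UA is at right angles to NA, so U = A + (0, -12.8) = (-36.00, -12.80). Since UC ⟂ CB (tangency), |UB| = √(12.8² + 26.9²) = 29.79 regardless of where C sits on A1. So B lies on both circle(N, 57.97) and circle(U, 29.79); the below-NA intersection is B = (-39.56, -42.38). C is the foot of the tangent from B: C = (-48.13, -16.88).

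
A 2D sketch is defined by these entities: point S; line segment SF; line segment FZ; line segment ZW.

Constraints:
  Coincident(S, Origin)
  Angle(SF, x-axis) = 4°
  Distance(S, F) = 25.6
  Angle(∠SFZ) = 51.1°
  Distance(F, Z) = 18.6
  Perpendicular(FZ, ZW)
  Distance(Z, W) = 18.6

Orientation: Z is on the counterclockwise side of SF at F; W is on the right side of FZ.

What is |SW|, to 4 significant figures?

38.61

S is at the origin; SF runs at 4.0° with length 25.6, so F = 25.6·(cos 4.0°, sin 4.0°) = (25.54, 1.786). ∠SFZ = 51.1°, so FZ runs at 4.0° + (180° − 51.1°) = 132.9° from the x-axis; with |FZ| = 18.6, Z = F + 18.6·(cos 132.9°, sin 132.9°) = (12.88, 15.41). FZ is perpendicular to ZW; with |ZW| = 18.6 on the right of FZ, W = Z + 18.6·(0.7325, 0.6807) = (26.50, 28.07). Then |SW| = |W − S| = 38.61.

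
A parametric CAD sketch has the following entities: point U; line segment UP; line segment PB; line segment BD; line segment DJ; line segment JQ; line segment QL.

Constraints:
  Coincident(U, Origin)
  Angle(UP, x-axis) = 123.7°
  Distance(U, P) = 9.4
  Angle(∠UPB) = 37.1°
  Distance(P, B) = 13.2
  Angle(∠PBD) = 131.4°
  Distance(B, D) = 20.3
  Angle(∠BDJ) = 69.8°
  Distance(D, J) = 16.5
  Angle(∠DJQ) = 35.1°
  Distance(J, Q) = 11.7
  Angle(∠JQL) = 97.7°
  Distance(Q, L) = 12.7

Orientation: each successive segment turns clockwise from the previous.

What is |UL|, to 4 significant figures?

24.45

U is at the origin; UP runs at 123.7° with length 9.4, so P = (-5.216, 7.820). ∠UPB = 37.1° gives PB at -19.20° from the x-axis; with |PB| = 13.2, B = (7.250, 3.479). ∠PBD = 131.4° gives BD at -67.80° from the x-axis; with |BD| = 20.3, D = (14.92, -15.32). ∠BDJ = 69.8° gives DJ at -178.0° from the x-axis; with |DJ| = 16.5, J = (-1.570, -15.89). ∠DJQ = 35.1° gives JQ at 37.10° from the x-axis; with |JQ| = 11.7, Q = (7.762, -8.834). ∠JQL = 97.7° gives QL at -45.20° from the x-axis; with |QL| = 12.7, L = (16.71, -17.85). Then |UL| = |L − U| = 24.45.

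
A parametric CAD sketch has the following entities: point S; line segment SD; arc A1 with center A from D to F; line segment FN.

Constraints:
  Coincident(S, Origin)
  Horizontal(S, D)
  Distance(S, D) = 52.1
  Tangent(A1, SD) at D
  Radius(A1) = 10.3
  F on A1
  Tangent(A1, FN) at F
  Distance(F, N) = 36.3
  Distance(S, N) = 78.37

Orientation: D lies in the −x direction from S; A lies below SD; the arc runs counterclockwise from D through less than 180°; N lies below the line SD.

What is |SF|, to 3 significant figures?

63.2

S is at the origin; SD is horizontal with |SD| = 52.1 and D on the −x side, so D = (-52.1, 0.00). Tangency of A1 to SD means the radius AD is perpendicular to SD, so A = D + (0, -10.3) = (-52.1, -10.3). Since AF ⟂ FN (tangency), |AN| = √(10.3² + 36.3²) = 37.7 regardless of where F sits on A1. So N lies on both circle(S, 78.37) and circle(A, 37.7); the below-SD intersection is N = (-63.2, -46.4). F is the foot of the tangent from N: F = (-62.4, -10.1).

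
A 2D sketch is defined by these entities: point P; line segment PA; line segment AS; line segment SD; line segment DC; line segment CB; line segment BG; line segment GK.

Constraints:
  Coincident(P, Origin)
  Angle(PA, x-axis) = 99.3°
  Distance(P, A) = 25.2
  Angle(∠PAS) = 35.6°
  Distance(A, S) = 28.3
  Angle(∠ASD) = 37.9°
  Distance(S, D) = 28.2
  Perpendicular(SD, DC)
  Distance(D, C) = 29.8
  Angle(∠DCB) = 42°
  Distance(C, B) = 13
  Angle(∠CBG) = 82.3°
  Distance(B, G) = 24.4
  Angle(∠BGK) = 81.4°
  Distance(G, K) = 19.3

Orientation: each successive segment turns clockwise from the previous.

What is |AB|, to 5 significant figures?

3.9493

SD ⟂ DC, so DC runs at 82.800°; with |DC| = 29.8, C = (-8.3390, 37.922). ∠DCB = 42.0° gives CB at -55.200° from the x-axis; with |CB| = 13.0, B = (-0.91968, 27.247). Then |AB| = |B − A| = 3.9493.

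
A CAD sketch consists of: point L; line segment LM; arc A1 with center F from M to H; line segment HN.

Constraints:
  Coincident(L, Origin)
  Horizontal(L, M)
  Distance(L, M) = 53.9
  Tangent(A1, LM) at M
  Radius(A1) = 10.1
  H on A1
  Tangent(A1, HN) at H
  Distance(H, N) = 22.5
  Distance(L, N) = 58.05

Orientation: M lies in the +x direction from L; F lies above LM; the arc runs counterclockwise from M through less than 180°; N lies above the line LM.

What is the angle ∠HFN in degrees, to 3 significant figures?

65.8°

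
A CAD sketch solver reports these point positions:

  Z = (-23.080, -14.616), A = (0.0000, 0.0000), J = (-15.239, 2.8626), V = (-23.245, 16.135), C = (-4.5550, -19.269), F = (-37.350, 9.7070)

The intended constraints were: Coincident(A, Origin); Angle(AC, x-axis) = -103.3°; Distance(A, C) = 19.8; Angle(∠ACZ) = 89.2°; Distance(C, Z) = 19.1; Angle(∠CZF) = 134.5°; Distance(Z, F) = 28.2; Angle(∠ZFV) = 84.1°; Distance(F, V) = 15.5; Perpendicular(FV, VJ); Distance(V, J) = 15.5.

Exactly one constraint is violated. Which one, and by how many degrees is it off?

Perpendicular(FV, VJ) — off by 6.60°.

A = (0.00, 0.00) ✓; AC at -103.3° ✓; |AC| = 19.80 ✓; ∠ACZ = 89.20° ✓; |CZ| = 19.10 ✓; ∠CZF = 134.5° ✓; |ZF| = 28.20 ✓; ∠ZFV = 84.10° ✓; |FV| = 15.50 ✓; ∠(FV, VJ) = 83.40° ✗; |VJ| = 15.50 ✓.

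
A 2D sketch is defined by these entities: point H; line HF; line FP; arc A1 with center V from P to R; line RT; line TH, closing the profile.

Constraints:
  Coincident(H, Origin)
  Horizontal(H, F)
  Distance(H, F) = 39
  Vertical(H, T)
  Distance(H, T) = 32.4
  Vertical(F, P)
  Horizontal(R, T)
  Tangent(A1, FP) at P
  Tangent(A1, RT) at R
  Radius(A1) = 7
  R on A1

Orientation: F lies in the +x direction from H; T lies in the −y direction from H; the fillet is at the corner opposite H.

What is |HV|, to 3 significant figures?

40.9

H is at the origin; H and F share the same y with |HF| = 39.0 and F on the +x side, so F = (39.0, 0.00). HT is vertical with |HT| = 32.4 and T on the −y side, so T = (0.00, -32.4). The virtual corner opposite H is at (39.0, -32.4). A1 meets FP tangentially, so VP is at right angles to FP and A1 meets RT tangentially, so VR is at right angles to RT, with radius 7.0, so the center V sits 7.0 in from both sides at V = (32.0, -25.4). Then |HV| = |V − H| = 40.9.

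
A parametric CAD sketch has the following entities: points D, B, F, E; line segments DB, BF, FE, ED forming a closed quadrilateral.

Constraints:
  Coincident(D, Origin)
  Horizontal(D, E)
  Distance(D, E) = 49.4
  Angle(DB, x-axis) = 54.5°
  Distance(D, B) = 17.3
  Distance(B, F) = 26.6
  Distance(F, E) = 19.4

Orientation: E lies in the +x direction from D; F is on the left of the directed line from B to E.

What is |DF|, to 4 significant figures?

39.45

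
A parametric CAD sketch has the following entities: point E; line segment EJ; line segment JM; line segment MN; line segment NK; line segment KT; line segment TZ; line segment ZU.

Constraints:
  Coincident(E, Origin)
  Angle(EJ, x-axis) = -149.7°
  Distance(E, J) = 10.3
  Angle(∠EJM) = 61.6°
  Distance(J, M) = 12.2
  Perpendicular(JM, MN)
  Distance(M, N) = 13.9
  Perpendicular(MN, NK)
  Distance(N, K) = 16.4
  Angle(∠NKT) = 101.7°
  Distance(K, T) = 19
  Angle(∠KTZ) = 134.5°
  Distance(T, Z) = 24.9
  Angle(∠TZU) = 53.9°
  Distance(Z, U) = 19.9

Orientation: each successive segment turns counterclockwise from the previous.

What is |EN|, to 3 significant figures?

8.76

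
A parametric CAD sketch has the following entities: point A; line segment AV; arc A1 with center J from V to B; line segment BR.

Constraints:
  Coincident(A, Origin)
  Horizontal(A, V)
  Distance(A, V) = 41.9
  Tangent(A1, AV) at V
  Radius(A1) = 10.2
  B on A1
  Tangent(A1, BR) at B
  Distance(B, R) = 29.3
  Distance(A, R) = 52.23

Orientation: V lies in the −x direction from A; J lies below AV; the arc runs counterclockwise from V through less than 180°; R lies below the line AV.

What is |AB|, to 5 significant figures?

52.762

Checks: |JV| = 10.20 ✓; |JB| = 10.20 ✓; ∠(JB, BR) = 90.00° ✓; |BR| = 29.30 ✓; |AR| = 52.23 ✓.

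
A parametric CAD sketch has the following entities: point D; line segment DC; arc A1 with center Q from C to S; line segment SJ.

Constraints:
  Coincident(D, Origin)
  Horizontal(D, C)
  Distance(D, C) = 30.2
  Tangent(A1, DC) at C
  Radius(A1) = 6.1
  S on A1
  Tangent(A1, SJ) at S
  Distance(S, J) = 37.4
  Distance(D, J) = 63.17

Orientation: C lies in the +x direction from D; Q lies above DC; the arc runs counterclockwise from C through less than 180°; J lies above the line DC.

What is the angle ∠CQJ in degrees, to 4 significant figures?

148.0°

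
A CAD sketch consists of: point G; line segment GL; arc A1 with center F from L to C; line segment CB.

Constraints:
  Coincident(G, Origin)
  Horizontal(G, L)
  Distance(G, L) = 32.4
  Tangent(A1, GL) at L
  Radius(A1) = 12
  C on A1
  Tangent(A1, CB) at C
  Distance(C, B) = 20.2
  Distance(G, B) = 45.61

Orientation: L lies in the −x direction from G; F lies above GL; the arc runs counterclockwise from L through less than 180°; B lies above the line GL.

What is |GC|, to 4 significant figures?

26.97

G is at the origin; GL is horizontal with |GL| = 32.4 and L on the −x side, so L = (-32.40, 0.000). A1 meets GL tangentially, so FL is at right angles to GL, so F = L + (0, 12) = (-32.40, 12.00). Since FC ⟂ CB (tangency), |FB| = √(12.0² + 20.2²) = 23.50 regardless of where C sits on A1. So B lies on both circle(G, 45.61) and circle(F, 23.50); the above-GL intersection is B = (-28.95, 35.24). C is the foot of the tangent from B: C = (-21.30, 16.55).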